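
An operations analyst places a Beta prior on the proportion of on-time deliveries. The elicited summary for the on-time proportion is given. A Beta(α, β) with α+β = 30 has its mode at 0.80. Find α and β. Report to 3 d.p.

α = 23.400, β = 6.600

Since the density peak of Beta(α,β) is at (α−1)/(α+β−2),
α = 1 + 0.80(30−2) = 23.400 and β = 30 − 23.400 = 6.600.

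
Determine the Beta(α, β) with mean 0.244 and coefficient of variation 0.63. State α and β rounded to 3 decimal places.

σ = CV·μ = 0.63×0.244 = 0.15372, so σ² = 0.023630.
s+1 = μ(1−μ)/σ² = 0.184464/0.023630 = 7.8064, so s = α+β = 6.8064.
α = μs = 1.661, β = (1−μ)s = 5.146.

α = 1.661, β = 5.146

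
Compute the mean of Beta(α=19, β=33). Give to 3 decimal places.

0.365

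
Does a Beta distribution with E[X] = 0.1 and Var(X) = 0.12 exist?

For any Beta, Var(X) < E[X]·(1−E[X]).
Here μ(1−μ) = 0.1×0.9 = 0.09, and 0.12 ≥ 0.09.

No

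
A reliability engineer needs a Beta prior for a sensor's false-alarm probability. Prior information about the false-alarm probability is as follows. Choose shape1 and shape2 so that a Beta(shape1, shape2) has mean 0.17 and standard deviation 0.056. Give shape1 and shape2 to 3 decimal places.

σ² = 0.056² = 0.003136.
With s = shape1+shape2, Var = μ(1−μ)/(s+1), so s+1 = (0.17×0.83)/0.003136 = 44.9936 and s = 43.9936.
shape1 = μs = 7.479, shape2 = (1−μ)s = 36.515.

shape1 = 7.479, shape2 = 36.515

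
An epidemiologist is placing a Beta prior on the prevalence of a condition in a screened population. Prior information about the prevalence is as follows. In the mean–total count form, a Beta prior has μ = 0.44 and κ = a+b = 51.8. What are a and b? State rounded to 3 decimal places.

a = 22.792, b = 29.008

Split κ in proportion μ : (1−μ): a = 0.44·51.8 = 22.792, b = 51.8 − 22.792 = 29.008.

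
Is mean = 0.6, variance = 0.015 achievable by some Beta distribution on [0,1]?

A Beta with mean μ has variance μ(1−μ)/(α+β+1) < μ(1−μ).
Here μ(1−μ) = 0.6×0.4 = 0.24, and 0.015 < 0.24.

Yes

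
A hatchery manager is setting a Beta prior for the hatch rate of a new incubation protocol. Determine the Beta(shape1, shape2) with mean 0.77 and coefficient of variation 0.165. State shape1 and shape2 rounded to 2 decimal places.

shape1 = 7.68, shape2 = 2.29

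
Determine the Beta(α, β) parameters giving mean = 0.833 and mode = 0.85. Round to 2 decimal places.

α = 34.30, β = 6.88

With s = α+β: μ = α/s and mode = (α−1)/(s−2). Eliminating α = μs,
μs − 1 = m(s−2) ⇒ s(μ−m) = 1−2m ⇒ s = -0.70/-0.017 = 41.1765.
So α = μs = 34.30, β = (1−μ)s = 6.88.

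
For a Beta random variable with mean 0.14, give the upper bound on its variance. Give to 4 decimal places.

0.1204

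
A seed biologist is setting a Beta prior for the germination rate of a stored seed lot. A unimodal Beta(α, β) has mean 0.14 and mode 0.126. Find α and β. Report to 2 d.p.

α = 7.48, β = 45.95

With s = α+β: μ = α/s and mode = (α−1)/(s−2). Eliminating α = μs,
μs − 1 = m(s−2) ⇒ s(μ−m) = 1−2m ⇒ s = 0.748/0.014 = 53.4286.
So α = μs = 7.48, β = (1−μ)s = 45.95.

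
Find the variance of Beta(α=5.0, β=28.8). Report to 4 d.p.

0.0036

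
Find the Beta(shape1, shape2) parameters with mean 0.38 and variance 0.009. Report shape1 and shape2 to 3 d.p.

shape1 = 9.568, shape2 = 15.610

Let s = shape1+shape2. The Beta variance is μ(1−μ)/(s+1).
So s+1 = μ(1−μ)/σ² = (0.38×0.62)/0.009 = 0.2356/0.009 = 26.1778, giving s = 25.1778.
Then shape1 = μs = 0.38×25.1778 = 9.568 and shape2 = (1−μ)s = 0.62×25.1778 = 15.610.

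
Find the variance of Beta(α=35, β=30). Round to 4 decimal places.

0.0038

α+β = 65 and αβ = 1050, so Var = αβ/[(α+β)²(α+β+1)] = 1050/278850 = 0.0038.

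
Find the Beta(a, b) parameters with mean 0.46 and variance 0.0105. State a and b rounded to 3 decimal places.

Write ν = a+b; then a = μν and Var = μ(1−μ)/(ν+1).
ν = μ(1−μ)/Var − 1 = 0.2484/0.0105 − 1 = 22.6571.
a = 0.46·22.6571 = 10.422, b = 0.54·22.6571 = 12.235.

a = 10.422, b = 12.235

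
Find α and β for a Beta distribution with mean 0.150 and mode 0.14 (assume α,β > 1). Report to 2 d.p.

Let s = α+β. Mean gives α = μs = 0.150s; mode gives (α−1)/(s−2) = 0.14.
Substituting: 0.150s − 1 = 0.14(s−2) = 0.14s − 0.28, so 0.010s = 0.72 and s = 72.0000.
Then α = 0.150×72.0000 = 10.80 and β = s−α = 61.20.

α = 10.80, β = 61.20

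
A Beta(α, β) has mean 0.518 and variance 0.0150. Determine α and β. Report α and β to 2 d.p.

By moment matching, α+β = μ(1−μ)/σ² − 1 = (0.518·0.482)/0.0150 − 1 = 16.6451 − 1 = 15.6451.
Since α/(α+β) = μ, α = 0.518·15.6451 = 8.10 and β = 0.482·15.6451 = 7.54.

α = 8.10, β = 7.54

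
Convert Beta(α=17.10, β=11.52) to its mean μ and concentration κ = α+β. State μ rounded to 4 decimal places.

μ = 0.5975, κ = 28.62

κ = α+β = 17.10+11.52 = 28.62; μ = α/κ = 17.10/28.62 = 0.5975.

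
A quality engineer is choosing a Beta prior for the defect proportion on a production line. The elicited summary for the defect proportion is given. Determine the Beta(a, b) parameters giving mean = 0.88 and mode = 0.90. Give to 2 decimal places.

a = 35.20, b = 4.80

With s = a+b: μ = a/s and mode = (a−1)/(s−2). Eliminating a = μs,
μs − 1 = m(s−2) ⇒ s(μ−m) = 1−2m ⇒ s = -0.80/-0.02 = 40.0000.
So a = μs = 35.20, b = (1−μ)s = 4.80.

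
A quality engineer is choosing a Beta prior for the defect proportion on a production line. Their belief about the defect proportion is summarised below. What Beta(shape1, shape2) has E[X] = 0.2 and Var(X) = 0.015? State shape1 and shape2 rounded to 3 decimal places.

Write ν = shape1+shape2; then shape1 = μν and Var = μ(1−μ)/(ν+1).
ν = μ(1−μ)/Var − 1 = 0.16/0.015 − 1 = 9.6667.
shape1 = 0.2·9.6667 = 1.933, shape2 = 0.8·9.6667 = 7.733.

shape1 = 1.933, shape2 = 7.733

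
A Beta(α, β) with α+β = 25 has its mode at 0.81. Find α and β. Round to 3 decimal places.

α = 19.630, β = 5.370

Since the density peak of Beta(α,β) is at (α−1)/(α+β−2),
α = 1 + 0.81(25−2) = 19.630 and β = 25 − 19.630 = 5.370.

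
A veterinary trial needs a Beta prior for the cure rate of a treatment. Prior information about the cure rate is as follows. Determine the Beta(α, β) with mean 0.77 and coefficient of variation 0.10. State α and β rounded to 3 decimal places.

Var = (CV·μ)² = (0.10×0.77)² = 0.005929.
α+β = μ(1−μ)/Var − 1 = 0.1771/0.005929 − 1 = 28.8701.
Thus α = 0.77·28.8701 = 22.230 and β = 0.23·28.8701 = 6.640.

α = 22.230, β = 6.640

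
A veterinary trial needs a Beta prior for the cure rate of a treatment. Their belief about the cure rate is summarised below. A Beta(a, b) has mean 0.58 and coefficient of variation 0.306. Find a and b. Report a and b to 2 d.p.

Var = (CV·μ)² = (0.306×0.58)² = 0.031499.
a+b = μ(1−μ)/Var − 1 = 0.2436/0.031499 − 1 = 6.7335.
Thus a = 0.58·6.7335 = 3.91 and b = 0.42·6.7335 = 2.83.

a = 3.91, b = 2.83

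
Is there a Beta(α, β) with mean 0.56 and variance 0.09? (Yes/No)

The Beta variance bound is σ² < μ(1−μ).
Here μ(1−μ) = 0.56×0.44 = 0.2464, and 0.09 < 0.2464.

Yes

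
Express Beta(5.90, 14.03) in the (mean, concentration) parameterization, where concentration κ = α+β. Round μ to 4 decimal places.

μ = 0.2960, κ = 19.93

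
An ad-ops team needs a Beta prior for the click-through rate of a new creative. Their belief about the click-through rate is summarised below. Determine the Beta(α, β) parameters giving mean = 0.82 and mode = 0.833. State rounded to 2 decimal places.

With s = α+β: μ = α/s and mode = (α−1)/(s−2). Eliminating α = μs,
μs − 1 = m(s−2) ⇒ s(μ−m) = 1−2m ⇒ s = -0.666/-0.013 = 51.2308.
So α = μs = 42.01, β = (1−μ)s = 9.22.

α = 42.01, β = 9.22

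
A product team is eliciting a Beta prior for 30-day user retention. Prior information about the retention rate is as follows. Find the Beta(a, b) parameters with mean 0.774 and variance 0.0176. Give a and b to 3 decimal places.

By moment matching, a+b = μ(1−μ)/σ² − 1 = (0.774·0.226)/0.0176 − 1 = 9.9389 − 1 = 8.9389.
Since a/(a+b) = μ, a = 0.774·8.9389 = 6.919 and b = 0.226·8.9389 = 2.020.

a = 6.919, b = 2.020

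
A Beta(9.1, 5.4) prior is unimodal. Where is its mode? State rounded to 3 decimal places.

The density x^(α−1)(1−x)^(β−1) is maximised at (α−1)/(α+β−2) = 8.1/12.5 = 0.648.

0.648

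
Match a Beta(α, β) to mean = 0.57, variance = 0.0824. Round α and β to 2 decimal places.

By moment matching, α+β = μ(1−μ)/σ² − 1 = (0.57·0.43)/0.0824 − 1 = 2.9745 − 1 = 1.9745.
Since α/(α+β) = μ, α = 0.57·1.9745 = 1.13 and β = 0.43·1.9745 = 0.85.

α = 1.13, β = 0.85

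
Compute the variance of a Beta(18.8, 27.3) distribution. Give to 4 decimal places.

α+β = 46.1 and αβ = 513.24, so Var = αβ/[(α+β)²(α+β+1)] = 513.24/100097.391 = 0.0051.

0.0051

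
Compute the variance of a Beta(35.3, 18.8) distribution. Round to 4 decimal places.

μ = 35.3/54.1 = 0.652495; Var = μ(1−μ)/(α+β+1) = 0.2267452/55.1 = 0.0041.

0.0041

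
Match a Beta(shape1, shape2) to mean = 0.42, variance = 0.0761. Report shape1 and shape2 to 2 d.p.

shape1 = 0.92, shape2 = 1.28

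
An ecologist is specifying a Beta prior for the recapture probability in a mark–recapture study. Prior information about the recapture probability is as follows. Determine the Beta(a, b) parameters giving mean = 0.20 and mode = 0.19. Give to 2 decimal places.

a = 12.40, b = 49.60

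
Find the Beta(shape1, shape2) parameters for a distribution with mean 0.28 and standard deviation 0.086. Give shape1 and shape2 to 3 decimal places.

shape1 = 7.352, shape2 = 18.906

First σ² = 0.007396. Setting shape1 = μn, shape2 = (1−μ)n with n = shape1+shape2,
μ(1−μ)/(n+1) = 0.007396 ⇒ n+1 = 0.2016/0.007396 = 27.2580 ⇒ n = 26.2580.
Hence shape1 = 0.28×26.2580 = 7.352, shape2 = 0.72×26.2580 = 18.906.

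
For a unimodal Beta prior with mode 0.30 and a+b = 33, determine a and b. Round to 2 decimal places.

a = 10.30, b = 22.70

Since the density peak of Beta(a,b) is at (a−1)/(a+b−2),
a = 1 + 0.30(33−2) = 10.30 and b = 33 − 10.30 = 22.70.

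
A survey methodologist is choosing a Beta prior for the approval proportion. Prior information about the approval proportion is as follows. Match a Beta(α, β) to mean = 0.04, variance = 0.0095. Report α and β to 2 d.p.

Let s = α+β. The Beta variance is μ(1−μ)/(s+1).
So s+1 = μ(1−μ)/σ² = (0.04×0.96)/0.0095 = 0.0384/0.0095 = 4.0421, giving s = 3.0421.
Then α = μs = 0.04×3.0421 = 0.12 and β = (1−μ)s = 0.96×3.0421 = 2.92.

α = 0.12, β = 2.92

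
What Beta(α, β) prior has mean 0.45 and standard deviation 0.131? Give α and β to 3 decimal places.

α = 6.040, β = 7.382

σ² = 0.131² = 0.017161.
With s = α+β, Var = μ(1−μ)/(s+1), so s+1 = (0.45×0.55)/0.017161 = 14.4222 and s = 13.4222.
α = μs = 6.040, β = (1−μ)s = 7.382.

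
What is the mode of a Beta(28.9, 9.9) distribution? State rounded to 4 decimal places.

The density x^(α−1)(1−x)^(β−1) is maximised at (α−1)/(α+β−2) = 27.9/36.8 = 0.7582.

0.7582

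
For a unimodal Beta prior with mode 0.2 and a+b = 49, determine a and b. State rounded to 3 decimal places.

a = 10.400, b = 38.600

For a,b>1 the mode is (a−1)/(a+b−2), so a = mode·(κ−2)+1 = 0.2×47+1 = 10.400.
And b = (1−mode)·(κ−2)+1 = 0.8×47+1 = 38.600.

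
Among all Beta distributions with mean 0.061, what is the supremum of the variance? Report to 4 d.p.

For fixed mean μ the Beta variance is μ(1−μ)/(α+β+1), increasing as α+β decreases.
Its least upper bound (not attained) is μ(1−μ) = 0.061·0.939 = 0.0573.

0.0573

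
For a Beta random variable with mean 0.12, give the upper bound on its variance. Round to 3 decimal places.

Var = μ(1−μ)/(α+β+1), which approaches μ(1−μ) as α+β → 0.
So the supremum is μ(1−μ) = 0.12×0.88 = 0.106.

0.106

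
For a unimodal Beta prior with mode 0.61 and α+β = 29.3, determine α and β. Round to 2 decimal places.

α = 17.65, β = 11.65

For α,β>1 the mode is (α−1)/(α+β−2), so α = mode·(κ−2)+1 = 0.61×27.3+1 = 17.65.
And β = (1−mode)·(κ−2)+1 = 0.39×27.3+1 = 11.65.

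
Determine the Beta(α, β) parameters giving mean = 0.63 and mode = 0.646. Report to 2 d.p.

With s = α+β: μ = α/s and mode = (α−1)/(s−2). Eliminating α = μs,
μs − 1 = m(s−2) ⇒ s(μ−m) = 1−2m ⇒ s = -0.292/-0.016 = 18.2500.
So α = μs = 11.50, β = (1−μ)s = 6.75.

α = 11.50, β = 6.75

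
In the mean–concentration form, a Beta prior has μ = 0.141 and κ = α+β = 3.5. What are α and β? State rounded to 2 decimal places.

α = μκ = 0.141×3.5 = 0.49 and β = (1−μ)κ = 0.859×3.5 = 3.01.

α = 0.49, β = 3.01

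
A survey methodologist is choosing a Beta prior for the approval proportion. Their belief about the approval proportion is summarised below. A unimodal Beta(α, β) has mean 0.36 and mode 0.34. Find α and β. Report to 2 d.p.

α = 5.76, β = 10.24

Let s = α+β. Mean gives α = μs = 0.36s; mode gives (α−1)/(s−2) = 0.34.
Substituting: 0.36s − 1 = 0.34(s−2) = 0.34s − 0.68, so 0.02s = 0.32 and s = 16.0000.
Then α = 0.36×16.0000 = 5.76 and β = s−α = 10.24.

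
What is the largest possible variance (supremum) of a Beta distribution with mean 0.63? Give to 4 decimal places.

0.2331

For fixed mean μ the Beta variance is μ(1−μ)/(α+β+1), increasing as α+β decreases.
Its least upper bound (not attained) is μ(1−μ) = 0.63·0.37 = 0.2331.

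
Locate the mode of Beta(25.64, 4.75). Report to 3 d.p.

0.868

With α,β > 1, mode = (α−1)/(α+β−2) = 24.64/28.39 = 0.868.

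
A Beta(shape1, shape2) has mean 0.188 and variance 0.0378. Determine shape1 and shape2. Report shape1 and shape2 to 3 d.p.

Write ν = shape1+shape2; then shape1 = μν and Var = μ(1−μ)/(ν+1).
ν = μ(1−μ)/Var − 1 = 0.152656/0.0378 − 1 = 3.0385.
shape1 = 0.188·3.0385 = 0.571, shape2 = 0.812·3.0385 = 2.467.

shape1 = 0.571, shape2 = 2.467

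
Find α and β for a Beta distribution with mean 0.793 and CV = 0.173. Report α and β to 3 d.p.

σ = CV·μ = 0.173×0.793 = 0.13719, so σ² = 0.018821.
s+1 = μ(1−μ)/σ² = 0.164151/0.018821 = 8.7218, so s = α+β = 7.7218.
α = μs = 6.123, β = (1−μ)s = 1.598.

α = 6.123, β = 1.598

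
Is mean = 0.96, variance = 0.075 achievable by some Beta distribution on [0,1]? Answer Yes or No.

No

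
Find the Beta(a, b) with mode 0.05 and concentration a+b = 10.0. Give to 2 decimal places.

For a,b>1 the mode is (a−1)/(a+b−2), so a = mode·(κ−2)+1 = 0.05×8.0+1 = 1.40.
And b = (1−mode)·(κ−2)+1 = 0.95×8.0+1 = 8.60.

a = 1.40, b = 8.60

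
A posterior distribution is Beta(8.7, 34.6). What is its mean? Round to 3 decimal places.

0.201

E[X] = α/(α+β) = 8.7/43.3 = 0.201.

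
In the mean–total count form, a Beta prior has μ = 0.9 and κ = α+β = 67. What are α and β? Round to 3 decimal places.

Split κ in proportion μ : (1−μ): α = 0.9·67 = 60.300, β = 67 − 60.300 = 6.700.

α = 60.300, β = 6.700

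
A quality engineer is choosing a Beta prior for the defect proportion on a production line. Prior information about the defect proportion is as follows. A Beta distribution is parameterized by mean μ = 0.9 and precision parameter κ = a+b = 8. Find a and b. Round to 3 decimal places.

a = 7.200, b = 0.800

a = μκ = 0.9×8 = 7.200 and b = (1−μ)κ = 0.1×8 = 0.800.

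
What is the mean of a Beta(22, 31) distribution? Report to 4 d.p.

0.4151

The Beta mean is α/(α+β) = 22/(22+31) = 0.4151.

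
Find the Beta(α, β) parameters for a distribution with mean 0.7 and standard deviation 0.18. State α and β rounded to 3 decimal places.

σ² = 0.18² = 0.0324.
With s = α+β, Var = μ(1−μ)/(s+1), so s+1 = (0.7×0.3)/0.0324 = 6.4815 and s = 5.4815.
α = μs = 3.837, β = (1−μ)s = 1.644.

α = 3.837, β = 1.644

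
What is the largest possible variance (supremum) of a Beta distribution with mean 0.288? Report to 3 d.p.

0.205

For fixed mean μ the Beta variance is μ(1−μ)/(α+β+1), increasing as α+β decreases.
Its least upper bound (not attained) is μ(1−μ) = 0.288·0.712 = 0.205.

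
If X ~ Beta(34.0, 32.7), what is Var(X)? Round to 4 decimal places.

0.0037

μ = 34.0/66.7 = 0.509745; Var = μ(1−μ)/(α+β+1) = 0.2499050/67.7 = 0.0037.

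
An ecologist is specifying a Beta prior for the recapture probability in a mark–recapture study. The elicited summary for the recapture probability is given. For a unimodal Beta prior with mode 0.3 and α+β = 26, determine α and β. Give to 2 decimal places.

α = 8.20, β = 17.80

Mode = (α−1)/(κ−2) with κ = α+β, so α−1 = 0.3·24 = 7.20.
α = 8.20; β = κ − α = 17.80.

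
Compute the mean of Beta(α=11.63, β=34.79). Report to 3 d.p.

E[X] = α/(α+β) = 11.63/46.42 = 0.251.

0.251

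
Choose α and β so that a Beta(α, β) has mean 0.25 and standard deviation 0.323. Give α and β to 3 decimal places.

σ² = 0.323² = 0.104329.
With s = α+β, Var = μ(1−μ)/(s+1), so s+1 = (0.25×0.75)/0.104329 = 1.7972 and s = 0.7972.
α = μs = 0.199, β = (1−μ)s = 0.598.

α = 0.199, β = 0.598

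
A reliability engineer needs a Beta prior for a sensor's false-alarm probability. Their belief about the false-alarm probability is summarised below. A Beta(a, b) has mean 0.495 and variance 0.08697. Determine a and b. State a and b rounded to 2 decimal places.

Write ν = a+b; then a = μν and Var = μ(1−μ)/(ν+1).
ν = μ(1−μ)/Var − 1 = 0.249975/0.08697 − 1 = 1.8743.
a = 0.495·1.8743 = 0.93, b = 0.505·1.8743 = 0.95.

a = 0.93, b = 0.95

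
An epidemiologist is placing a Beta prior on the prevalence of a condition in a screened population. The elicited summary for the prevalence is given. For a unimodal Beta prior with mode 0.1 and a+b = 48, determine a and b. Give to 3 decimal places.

For a,b>1 the mode is (a−1)/(a+b−2), so a = mode·(κ−2)+1 = 0.1×46+1 = 5.600.
And b = (1−mode)·(κ−2)+1 = 0.9×46+1 = 42.400.

a = 5.600, b = 42.400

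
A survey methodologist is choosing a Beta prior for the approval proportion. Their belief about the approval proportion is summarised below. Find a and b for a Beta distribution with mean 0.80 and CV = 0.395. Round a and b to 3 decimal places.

a = 0.482, b = 0.120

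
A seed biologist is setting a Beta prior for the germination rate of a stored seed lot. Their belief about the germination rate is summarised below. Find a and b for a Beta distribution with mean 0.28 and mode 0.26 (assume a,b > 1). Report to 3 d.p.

a = 6.720, b = 17.280

With s = a+b: μ = a/s and mode = (a−1)/(s−2). Eliminating a = μs,
μs − 1 = m(s−2) ⇒ s(μ−m) = 1−2m ⇒ s = 0.48/0.02 = 24.0000.
So a = μs = 6.720, b = (1−μ)s = 17.280.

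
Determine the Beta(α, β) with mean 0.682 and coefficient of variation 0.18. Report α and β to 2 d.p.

Var = (CV·μ)² = (0.18×0.682)² = 0.015070.
α+β = μ(1−μ)/Var − 1 = 0.216876/0.015070 − 1 = 13.3912.
Thus α = 0.682·13.3912 = 9.13 and β = 0.318·13.3912 = 4.26.

α = 9.13, β = 4.26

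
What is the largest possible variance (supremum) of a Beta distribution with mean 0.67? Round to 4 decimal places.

Var = μ(1−μ)/(α+β+1), which approaches μ(1−μ) as α+β → 0.
So the supremum is μ(1−μ) = 0.67×0.33 = 0.2211.

0.2211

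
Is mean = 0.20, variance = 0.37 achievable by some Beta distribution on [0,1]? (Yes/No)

A Beta with mean μ has variance μ(1−μ)/(α+β+1) < μ(1−μ).
Here μ(1−μ) = 0.20×0.80 = 0.1600, and 0.37 ≥ 0.1600.

No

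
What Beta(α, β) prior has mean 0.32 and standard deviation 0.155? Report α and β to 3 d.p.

σ² = 0.155² = 0.024025.
With s = α+β, Var = μ(1−μ)/(s+1), so s+1 = (0.32×0.68)/0.024025 = 9.0572 and s = 8.0572.
α = μs = 2.578, β = (1−μ)s = 5.479.

α = 2.578, β = 5.479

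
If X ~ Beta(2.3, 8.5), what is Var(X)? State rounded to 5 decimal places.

0.01420

μ = 2.3/10.8 = 0.212963; Var = μ(1−μ)/(α+β+1) = 0.1676097/11.8 = 0.01420.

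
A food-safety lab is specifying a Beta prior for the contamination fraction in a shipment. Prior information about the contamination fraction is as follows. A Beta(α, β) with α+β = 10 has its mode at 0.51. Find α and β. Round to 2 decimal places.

For α,β>1 the mode is (α−1)/(α+β−2), so α = mode·(κ−2)+1 = 0.51×8+1 = 5.08.
And β = (1−mode)·(κ−2)+1 = 0.49×8+1 = 4.92.

α = 5.08, β = 4.92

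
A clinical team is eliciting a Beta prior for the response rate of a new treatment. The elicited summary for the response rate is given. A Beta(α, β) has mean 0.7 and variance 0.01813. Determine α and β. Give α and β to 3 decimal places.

Let s = α+β. The Beta variance is μ(1−μ)/(s+1).
So s+1 = μ(1−μ)/σ² = (0.7×0.3)/0.01813 = 0.21/0.01813 = 11.5830, giving s = 10.5830.
Then α = μs = 0.7×10.5830 = 7.408 and β = (1−μ)s = 0.3×10.5830 = 3.175.

α = 7.408, β = 3.175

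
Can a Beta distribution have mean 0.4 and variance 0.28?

A Beta with mean μ has variance μ(1−μ)/(α+β+1) < μ(1−μ).
Here μ(1−μ) = 0.4×0.6 = 0.24, and 0.28 ≥ 0.24.

No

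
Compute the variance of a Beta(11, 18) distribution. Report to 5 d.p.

0.00785

μ = 11/29 = 0.379310; Var = μ(1−μ)/(α+β+1) = 0.2354340/30 = 0.00785.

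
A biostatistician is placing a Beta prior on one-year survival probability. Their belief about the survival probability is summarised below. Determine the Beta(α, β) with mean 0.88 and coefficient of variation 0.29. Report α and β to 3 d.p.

α = 0.547, β = 0.075

Var = (CV·μ)² = (0.29×0.88)² = 0.065127.
α+β = μ(1−μ)/Var − 1 = 0.1056/0.065127 − 1 = 0.6214.
Thus α = 0.88·0.6214 = 0.547 and β = 0.12·0.6214 = 0.075.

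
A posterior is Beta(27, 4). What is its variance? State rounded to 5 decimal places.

Var = αβ/[(α+β)²(α+β+1)] = (27×4)/(31²×32) = 108/30752 = 0.00351.

0.00351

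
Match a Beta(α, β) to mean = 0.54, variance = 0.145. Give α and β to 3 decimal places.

α = 0.385, β = 0.328

By moment matching, α+β = μ(1−μ)/σ² − 1 = (0.54·0.46)/0.145 − 1 = 1.7131 − 1 = 0.7131.
Since α/(α+β) = μ, α = 0.54·0.7131 = 0.385 and β = 0.46·0.7131 = 0.328.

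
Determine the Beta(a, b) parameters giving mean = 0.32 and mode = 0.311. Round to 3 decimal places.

a = 13.440, b = 28.560

With s = a+b: μ = a/s and mode = (a−1)/(s−2). Eliminating a = μs,
μs − 1 = m(s−2) ⇒ s(μ−m) = 1−2m ⇒ s = 0.378/0.009 = 42.0000.
So a = μs = 13.440, b = (1−μ)s = 28.560.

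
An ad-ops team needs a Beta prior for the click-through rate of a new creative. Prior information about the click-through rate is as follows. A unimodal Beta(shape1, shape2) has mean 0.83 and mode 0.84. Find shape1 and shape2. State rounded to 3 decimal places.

Let s = shape1+shape2. Mean gives shape1 = μs = 0.83s; mode gives (shape1−1)/(s−2) = 0.84.
Substituting: 0.83s − 1 = 0.84(s−2) = 0.84s − 1.68, so -0.01s = -0.68 and s = 68.0000.
Then shape1 = 0.83×68.0000 = 56.440 and shape2 = s−shape1 = 11.560.

shape1 = 56.440, shape2 = 11.560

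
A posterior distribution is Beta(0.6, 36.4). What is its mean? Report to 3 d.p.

0.016

E[X] = α/(α+β) = 0.6/37.0 = 0.016.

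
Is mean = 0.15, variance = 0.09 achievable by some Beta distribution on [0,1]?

Yes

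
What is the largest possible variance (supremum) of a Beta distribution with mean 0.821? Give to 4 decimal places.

0.1470

Var = μ(1−μ)/(α+β+1), which approaches μ(1−μ) as α+β → 0.
So the supremum is μ(1−μ) = 0.821×0.179 = 0.1470.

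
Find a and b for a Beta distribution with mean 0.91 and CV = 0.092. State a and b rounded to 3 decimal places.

Var = (CV·μ)² = (0.092×0.91)² = 0.007009.
a+b = μ(1−μ)/Var − 1 = 0.0819/0.007009 − 1 = 10.6849.
Thus a = 0.91·10.6849 = 9.723 and b = 0.09·10.6849 = 0.962.

a = 9.723, b = 0.962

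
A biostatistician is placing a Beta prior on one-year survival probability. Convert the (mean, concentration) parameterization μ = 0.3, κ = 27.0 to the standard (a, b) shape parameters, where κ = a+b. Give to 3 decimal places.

a = 8.100, b = 18.900

a = μκ = 0.3×27.0 = 8.100 and b = (1−μ)κ = 0.7×27.0 = 18.900.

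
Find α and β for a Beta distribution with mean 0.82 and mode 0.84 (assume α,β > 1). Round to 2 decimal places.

α = 27.88, β = 6.12

Let s = α+β. Mean gives α = μs = 0.82s; mode gives (α−1)/(s−2) = 0.84.
Substituting: 0.82s − 1 = 0.84(s−2) = 0.84s − 1.68, so -0.02s = -0.68 and s = 34.0000.
Then α = 0.82×34.0000 = 27.88 and β = s−α = 6.12.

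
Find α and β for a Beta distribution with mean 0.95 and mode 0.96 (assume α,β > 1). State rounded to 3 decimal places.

α = 87.400, β = 4.600

Let s = α+β. Mean gives α = μs = 0.95s; mode gives (α−1)/(s−2) = 0.96.
Substituting: 0.95s − 1 = 0.96(s−2) = 0.96s − 1.92, so -0.01s = -0.92 and s = 92.0000.
Then α = 0.95×92.0000 = 87.400 and β = s−α = 4.600.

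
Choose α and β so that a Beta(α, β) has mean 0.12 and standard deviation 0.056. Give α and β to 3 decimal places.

α = 3.921, β = 28.753

First σ² = 0.003136. Setting α = μn, β = (1−μ)n with n = α+β,
μ(1−μ)/(n+1) = 0.003136 ⇒ n+1 = 0.1056/0.003136 = 33.6735 ⇒ n = 32.6735.
Hence α = 0.12×32.6735 = 3.921, β = 0.88×32.6735 = 28.753.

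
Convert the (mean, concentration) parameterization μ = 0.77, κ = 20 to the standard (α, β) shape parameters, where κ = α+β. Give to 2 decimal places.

α = μκ = 0.77×20 = 15.40 and β = (1−μ)κ = 0.23×20 = 4.60.

α = 15.40, β = 4.60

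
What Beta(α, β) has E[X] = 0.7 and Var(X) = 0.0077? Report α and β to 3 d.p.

Write ν = α+β; then α = μν and Var = μ(1−μ)/(ν+1).
ν = μ(1−μ)/Var − 1 = 0.21/0.0077 − 1 = 26.2727.
α = 0.7·26.2727 = 18.391, β = 0.3·26.2727 = 7.882.

α = 18.391, β = 7.882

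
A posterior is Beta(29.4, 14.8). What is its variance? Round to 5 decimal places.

0.00493

μ = 29.4/44.2 = 0.665158; Var = μ(1−μ)/(α+β+1) = 0.2227227/45.2 = 0.00493.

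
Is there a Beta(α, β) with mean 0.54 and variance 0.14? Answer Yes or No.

The Beta variance bound is σ² < μ(1−μ).
Here μ(1−μ) = 0.54×0.46 = 0.2484, and 0.14 < 0.2484.

Yes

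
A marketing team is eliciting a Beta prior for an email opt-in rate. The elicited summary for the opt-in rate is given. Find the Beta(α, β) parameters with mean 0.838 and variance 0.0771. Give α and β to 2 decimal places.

α = 0.64, β = 0.12

By moment matching, α+β = μ(1−μ)/σ² − 1 = (0.838·0.162)/0.0771 − 1 = 1.7608 − 1 = 0.7608.
Since α/(α+β) = μ, α = 0.838·0.7608 = 0.64 and β = 0.162·0.7608 = 0.12.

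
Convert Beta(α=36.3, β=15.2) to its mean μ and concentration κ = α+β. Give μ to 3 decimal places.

κ = α+β = 36.3+15.2 = 51.5; μ = α/κ = 36.3/51.5 = 0.705.

μ = 0.705, κ = 51.5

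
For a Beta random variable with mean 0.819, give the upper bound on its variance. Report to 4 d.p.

0.1482

Var = μ(1−μ)/(α+β+1), which approaches μ(1−μ) as α+β → 0.
So the supremum is μ(1−μ) = 0.819×0.181 = 0.1482.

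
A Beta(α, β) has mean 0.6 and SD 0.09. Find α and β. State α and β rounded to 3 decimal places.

α = 17.178, β = 11.452

First σ² = 0.0081. Setting α = μn, β = (1−μ)n with n = α+β,
μ(1−μ)/(n+1) = 0.0081 ⇒ n+1 = 0.24/0.0081 = 29.6296 ⇒ n = 28.6296.
Hence α = 0.6×28.6296 = 17.178, β = 0.4×28.6296 = 11.452.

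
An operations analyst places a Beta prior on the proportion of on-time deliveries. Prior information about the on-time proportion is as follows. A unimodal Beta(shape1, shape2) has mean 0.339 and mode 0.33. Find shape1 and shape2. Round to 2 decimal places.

Let s = shape1+shape2. Mean gives shape1 = μs = 0.339s; mode gives (shape1−1)/(s−2) = 0.33.
Substituting: 0.339s − 1 = 0.33(s−2) = 0.33s − 0.66, so 0.009s = 0.34 and s = 37.7778.
Then shape1 = 0.339×37.7778 = 12.81 and shape2 = s−shape1 = 24.97.

shape1 = 12.81, shape2 = 24.97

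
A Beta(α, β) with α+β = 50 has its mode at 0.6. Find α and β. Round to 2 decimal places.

α = 29.80, β = 20.20

Mode = (α−1)/(κ−2) with κ = α+β, so α−1 = 0.6·48 = 28.80.
α = 29.80; β = κ − α = 20.20.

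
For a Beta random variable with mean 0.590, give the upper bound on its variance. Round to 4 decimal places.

0.2419

Var = μ(1−μ)/(α+β+1), which approaches μ(1−μ) as α+β → 0.
So the supremum is μ(1−μ) = 0.590×0.410 = 0.2419.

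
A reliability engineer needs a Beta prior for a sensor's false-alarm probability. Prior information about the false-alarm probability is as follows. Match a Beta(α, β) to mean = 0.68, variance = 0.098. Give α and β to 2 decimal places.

By moment matching, α+β = μ(1−μ)/σ² − 1 = (0.68·0.32)/0.098 − 1 = 2.2204 − 1 = 1.2204.
Since α/(α+β) = μ, α = 0.68·1.2204 = 0.83 and β = 0.32·1.2204 = 0.39.

α = 0.83, β = 0.39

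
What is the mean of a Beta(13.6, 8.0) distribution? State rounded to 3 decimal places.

0.630

The Beta mean is α/(α+β) = 13.6/(13.6+8.0) = 0.630.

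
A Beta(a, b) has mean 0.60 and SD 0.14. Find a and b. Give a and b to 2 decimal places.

a = 6.75, b = 4.50

First σ² = 0.0196. Setting a = μn, b = (1−μ)n with n = a+b,
μ(1−μ)/(n+1) = 0.0196 ⇒ n+1 = 0.2400/0.0196 = 12.2449 ⇒ n = 11.2449.
Hence a = 0.60×11.2449 = 6.75, b = 0.40×11.2449 = 4.50.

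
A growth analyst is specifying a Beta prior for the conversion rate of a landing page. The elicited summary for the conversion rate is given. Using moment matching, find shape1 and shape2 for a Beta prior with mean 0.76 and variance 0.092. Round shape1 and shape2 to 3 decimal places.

Let s = shape1+shape2. The Beta variance is μ(1−μ)/(s+1).
So s+1 = μ(1−μ)/σ² = (0.76×0.24)/0.092 = 0.1824/0.092 = 1.9826, giving s = 0.9826.
Then shape1 = μs = 0.76×0.9826 = 0.747 and shape2 = (1−μ)s = 0.24×0.9826 = 0.236.

shape1 = 0.747, shape2 = 0.236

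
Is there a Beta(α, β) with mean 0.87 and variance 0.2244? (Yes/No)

The Beta variance bound is σ² < μ(1−μ).
Here μ(1−μ) = 0.87×0.13 = 0.1131, and 0.2244 ≥ 0.1131.

No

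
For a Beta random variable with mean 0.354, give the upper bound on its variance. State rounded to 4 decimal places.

0.2287

Var = μ(1−μ)/(α+β+1), which approaches μ(1−μ) as α+β → 0.
So the supremum is μ(1−μ) = 0.354×0.646 = 0.2287.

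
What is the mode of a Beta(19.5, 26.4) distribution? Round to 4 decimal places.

0.4214

The density x^(α−1)(1−x)^(β−1) is maximised at (α−1)/(α+β−2) = 18.5/43.9 = 0.4214.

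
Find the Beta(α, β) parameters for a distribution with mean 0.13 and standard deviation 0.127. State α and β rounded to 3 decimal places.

Variance = 0.127² = 0.016129. The moment-matching identity α+β = μ(1−μ)/Var − 1 gives
α+β = 0.1131/0.016129 − 1 = 6.0122, so α = μ·6.0122 = 0.782 and β = (1−μ)·6.0122 = 5.231.

α = 0.782, β = 5.231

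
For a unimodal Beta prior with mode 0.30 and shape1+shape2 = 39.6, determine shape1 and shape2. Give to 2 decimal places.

shape1 = 12.28, shape2 = 27.32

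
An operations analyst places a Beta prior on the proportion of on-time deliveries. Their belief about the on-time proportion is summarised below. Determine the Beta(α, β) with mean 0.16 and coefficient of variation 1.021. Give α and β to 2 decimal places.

α = 0.65, β = 3.39

Var = (CV·μ)² = (1.021×0.16)² = 0.026686.
α+β = μ(1−μ)/Var − 1 = 0.1344/0.026686 − 1 = 4.0363.
Thus α = 0.16·4.0363 = 0.65 and β = 0.84·4.0363 = 3.39.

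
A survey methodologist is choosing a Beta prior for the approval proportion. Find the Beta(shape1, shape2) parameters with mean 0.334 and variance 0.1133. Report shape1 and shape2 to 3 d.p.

shape1 = 0.322, shape2 = 0.642

By moment matching, shape1+shape2 = μ(1−μ)/σ² − 1 = (0.334·0.666)/0.1133 − 1 = 1.9633 − 1 = 0.9633.
Since shape1/(shape1+shape2) = μ, shape1 = 0.334·0.9633 = 0.322 and shape2 = 0.666·0.9633 = 0.642.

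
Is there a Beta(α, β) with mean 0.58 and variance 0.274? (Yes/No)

No

For any Beta, Var(X) < E[X]·(1−E[X]).
Here μ(1−μ) = 0.58×0.42 = 0.2436, and 0.274 ≥ 0.2436.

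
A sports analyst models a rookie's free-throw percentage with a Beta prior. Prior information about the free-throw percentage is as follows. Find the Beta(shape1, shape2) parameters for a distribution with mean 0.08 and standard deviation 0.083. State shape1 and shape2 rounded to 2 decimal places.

σ² = 0.083² = 0.006889.
With s = shape1+shape2, Var = μ(1−μ)/(s+1), so s+1 = (0.08×0.92)/0.006889 = 10.6837 and s = 9.6837.
shape1 = μs = 0.77, shape2 = (1−μ)s = 8.91.

shape1 = 0.77, shape2 = 8.91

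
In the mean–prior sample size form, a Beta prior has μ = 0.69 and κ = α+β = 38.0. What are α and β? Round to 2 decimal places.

α = μκ = 0.69×38.0 = 26.22 and β = (1−μ)κ = 0.31×38.0 = 11.78.

α = 26.22, β = 11.78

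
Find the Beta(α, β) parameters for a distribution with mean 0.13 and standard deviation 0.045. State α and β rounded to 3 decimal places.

First σ² = 0.002025. Setting α = μn, β = (1−μ)n with n = α+β,
μ(1−μ)/(n+1) = 0.002025 ⇒ n+1 = 0.1131/0.002025 = 55.8519 ⇒ n = 54.8519.
Hence α = 0.13×54.8519 = 7.131, β = 0.87×54.8519 = 47.721.

α = 7.131, β = 47.721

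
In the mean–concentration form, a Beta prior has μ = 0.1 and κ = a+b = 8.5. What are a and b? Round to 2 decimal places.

a = 0.85, b = 7.65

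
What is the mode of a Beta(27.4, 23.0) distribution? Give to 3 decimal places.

The density x^(α−1)(1−x)^(β−1) is maximised at (α−1)/(α+β−2) = 26.4/48.4 = 0.545.

0.545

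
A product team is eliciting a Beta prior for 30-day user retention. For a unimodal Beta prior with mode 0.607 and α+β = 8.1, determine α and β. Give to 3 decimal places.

α = 4.703, β = 3.397

Since the density peak of Beta(α,β) is at (α−1)/(α+β−2),
α = 1 + 0.607(8.1−2) = 4.703 and β = 8.1 − 4.703 = 3.397.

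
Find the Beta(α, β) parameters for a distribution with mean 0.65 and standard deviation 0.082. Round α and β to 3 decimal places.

First σ² = 0.006724. Setting α = μn, β = (1−μ)n with n = α+β,
μ(1−μ)/(n+1) = 0.006724 ⇒ n+1 = 0.2275/0.006724 = 33.8340 ⇒ n = 32.8340.
Hence α = 0.65×32.8340 = 21.342, β = 0.35×32.8340 = 11.492.

α = 21.342, β = 11.492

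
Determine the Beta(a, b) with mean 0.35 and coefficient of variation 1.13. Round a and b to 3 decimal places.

σ = CV·μ = 1.13×0.35 = 0.39550, so σ² = 0.156420.
s+1 = μ(1−μ)/σ² = 0.2275/0.156420 = 1.4544, so s = a+b = 0.4544.
a = μs = 0.159, b = (1−μ)s = 0.295.

a = 0.159, b = 0.295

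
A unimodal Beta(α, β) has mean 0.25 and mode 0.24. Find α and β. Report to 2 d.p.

Let s = α+β. Mean gives α = μs = 0.25s; mode gives (α−1)/(s−2) = 0.24.
Substituting: 0.25s − 1 = 0.24(s−2) = 0.24s − 0.48, so 0.01s = 0.52 and s = 52.0000.
Then α = 0.25×52.0000 = 13.00 and β = s−α = 39.00.

α = 13.00, β = 39.00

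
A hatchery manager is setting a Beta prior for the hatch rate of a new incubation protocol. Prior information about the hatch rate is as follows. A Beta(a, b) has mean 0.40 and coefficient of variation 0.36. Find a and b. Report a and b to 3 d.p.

σ = CV·μ = 0.36×0.40 = 0.14400, so σ² = 0.020736.
s+1 = μ(1−μ)/σ² = 0.2400/0.020736 = 11.5741, so s = a+b = 10.5741.
a = μs = 4.230, b = (1−μ)s = 6.344.

a = 4.230, b = 6.344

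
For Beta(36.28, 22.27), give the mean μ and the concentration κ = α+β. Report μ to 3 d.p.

μ = 0.620, κ = 58.55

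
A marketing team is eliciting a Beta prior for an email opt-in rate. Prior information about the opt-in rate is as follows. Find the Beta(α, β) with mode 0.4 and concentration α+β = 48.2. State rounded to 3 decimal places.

α = 19.480, β = 28.720

For α,β>1 the mode is (α−1)/(α+β−2), so α = mode·(κ−2)+1 = 0.4×46.2+1 = 19.480.
And β = (1−mode)·(κ−2)+1 = 0.6×46.2+1 = 28.720.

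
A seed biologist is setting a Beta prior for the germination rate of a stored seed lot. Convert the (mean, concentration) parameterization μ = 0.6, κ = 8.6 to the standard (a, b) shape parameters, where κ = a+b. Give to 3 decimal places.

a = μκ = 0.6×8.6 = 5.160 and b = (1−μ)κ = 0.4×8.6 = 3.440.

a = 5.160, b = 3.440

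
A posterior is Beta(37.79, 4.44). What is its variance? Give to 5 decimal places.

0.00218

Var = αβ/[(α+β)²(α+β+1)] = (37.79×4.44)/(42.23²×43.23) = 167.7876/77095.210467 = 0.00218.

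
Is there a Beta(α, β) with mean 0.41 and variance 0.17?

A Beta with mean μ has variance μ(1−μ)/(α+β+1) < μ(1−μ).
Here μ(1−μ) = 0.41×0.59 = 0.2419, and 0.17 < 0.2419.

Yes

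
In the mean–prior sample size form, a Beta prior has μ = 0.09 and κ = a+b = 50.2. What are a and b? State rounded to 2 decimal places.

Split κ in proportion μ : (1−μ): a = 0.09·50.2 = 4.52, b = 50.2 − 4.52 = 45.68.

a = 4.52, b = 45.68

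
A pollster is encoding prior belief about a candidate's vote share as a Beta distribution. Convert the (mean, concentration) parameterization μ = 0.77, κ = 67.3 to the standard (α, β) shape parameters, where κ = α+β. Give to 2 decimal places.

Split κ in proportion μ : (1−μ): α = 0.77·67.3 = 51.82, β = 67.3 − 51.82 = 15.48.

α = 51.82, β = 15.48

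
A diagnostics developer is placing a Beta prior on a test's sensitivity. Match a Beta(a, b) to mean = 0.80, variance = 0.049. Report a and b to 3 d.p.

a = 1.812, b = 0.453

Write ν = a+b; then a = μν and Var = μ(1−μ)/(ν+1).
ν = μ(1−μ)/Var − 1 = 0.1600/0.049 − 1 = 2.2653.
a = 0.80·2.2653 = 1.812, b = 0.20·2.2653 = 0.453.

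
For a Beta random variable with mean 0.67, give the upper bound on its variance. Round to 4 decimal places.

Var = μ(1−μ)/(α+β+1), which approaches μ(1−μ) as α+β → 0.
So the supremum is μ(1−μ) = 0.67×0.33 = 0.2211.

0.2211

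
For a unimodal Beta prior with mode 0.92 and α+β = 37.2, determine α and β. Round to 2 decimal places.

α = 33.38, β = 3.82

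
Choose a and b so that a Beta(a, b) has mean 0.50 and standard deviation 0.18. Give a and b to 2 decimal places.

Variance = 0.18² = 0.0324. The moment-matching identity a+b = μ(1−μ)/Var − 1 gives
a+b = 0.2500/0.0324 − 1 = 6.7160, so a = μ·6.7160 = 3.36 and b = (1−μ)·6.7160 = 3.36.

a = 3.36, b = 3.36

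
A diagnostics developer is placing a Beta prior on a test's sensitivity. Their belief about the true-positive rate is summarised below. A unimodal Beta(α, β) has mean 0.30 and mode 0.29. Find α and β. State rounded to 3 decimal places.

α = 12.600, β = 29.400

Let s = α+β. Mean gives α = μs = 0.30s; mode gives (α−1)/(s−2) = 0.29.
Substituting: 0.30s − 1 = 0.29(s−2) = 0.29s − 0.58, so 0.01s = 0.42 and s = 42.0000.
Then α = 0.30×42.0000 = 12.600 and β = s−α = 29.400.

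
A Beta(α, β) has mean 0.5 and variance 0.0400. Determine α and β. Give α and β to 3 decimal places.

α = 2.625, β = 2.625

Write ν = α+β; then α = μν and Var = μ(1−μ)/(ν+1).
ν = μ(1−μ)/Var − 1 = 0.25/0.0400 − 1 = 5.2500.
α = 0.5·5.2500 = 2.625, β = 0.5·5.2500 = 2.625.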